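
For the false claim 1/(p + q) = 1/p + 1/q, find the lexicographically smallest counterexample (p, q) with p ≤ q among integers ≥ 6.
Substituting (6, 6) into the claim:
LHS = 1/(6 + 6) = 1/12
RHS = 1/6 + 1/6 = 1/3

Since LHS ≠ RHS, this pair disproves the claim, and no lexicographically smaller pair (p ≤ q, integers ≥ 6) does.

For instance (10, 11) is also a counterexample (LHS = 1/21, RHS = 21/110), but it's lexicographically larger.

Answer: (p, q) = (6, 6)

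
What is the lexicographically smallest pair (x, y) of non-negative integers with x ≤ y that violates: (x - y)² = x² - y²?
At (0, 0): both sides equal 0, so it holds there.

Substituting (0, 1) into the claim:
LHS = (0 - 1)² = 1
RHS = 0² - 1² = -1

Since LHS ≠ RHS, this pair disproves the claim, and no lexicographically smaller pair (x ≤ y, non-negative integers) does.

For instance (0, 7) is also a counterexample (LHS = 49, RHS = -49), but it's lexicographically larger.

Answer: (x, y) = (0, 1)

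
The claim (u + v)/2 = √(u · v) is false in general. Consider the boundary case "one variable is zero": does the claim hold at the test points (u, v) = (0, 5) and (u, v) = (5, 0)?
At (0, 5): LHS = 5/2 ≠ RHS = 0
At (5, 0): LHS = 5/2 ≠ RHS = 0

Answer: No, fails at both test points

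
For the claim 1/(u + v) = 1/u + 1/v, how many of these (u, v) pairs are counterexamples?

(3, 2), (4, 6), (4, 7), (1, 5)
4

Testing each pair:
(3, 2): LHS = 1/5, RHS = 5/6 → counterexample
(4, 6): LHS = 1/10, RHS = 5/12 → counterexample
(4, 7): LHS = 1/11, RHS = 11/28 → counterexample
(1, 5): LHS = 1/6, RHS = 6/5 → counterexample

That makes 4 counterexamples.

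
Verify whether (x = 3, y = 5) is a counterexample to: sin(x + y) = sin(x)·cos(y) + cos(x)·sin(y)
Substituting x = 3, y = 5:
LHS = sin(3 + 5) = sin(8) ≈ 0.9894
RHS = sin(3)·cos(5) + cos(3)·sin(5) = sin(3)·cos(5) + sin(5)·cos(3) ≈ 0.9894

The sides agree, so this pair does not disprove the claim.

Answer: No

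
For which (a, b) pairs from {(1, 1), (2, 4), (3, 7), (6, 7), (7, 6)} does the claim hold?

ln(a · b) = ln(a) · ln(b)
Testing each pair:
(1, 1): LHS = 0, RHS = 0 → holds
(2, 4): LHS = ln(8) ≈ 2.079, RHS = ln(2)·ln(4) ≈ 0.9609 → fails
(3, 7): LHS = ln(21) ≈ 3.045, RHS = ln(3)·ln(7) ≈ 2.138 → fails
(6, 7): LHS = ln(42) ≈ 3.738, RHS = ln(6)·ln(7) ≈ 3.487 → fails
(7, 6): LHS = ln(42) ≈ 3.738, RHS = ln(6)·ln(7) ≈ 3.487 → fails

1 of 5 pairs satisfies the claim.

Answer: (1, 1)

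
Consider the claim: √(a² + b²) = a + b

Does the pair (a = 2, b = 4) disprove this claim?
Yes

Substituting a = 2, b = 4:
LHS = √(2² + 4²) = 2·√(5) ≈ 4.472
RHS = 2 + 4 = 6

Since LHS ≠ RHS, this pair disproves the claim.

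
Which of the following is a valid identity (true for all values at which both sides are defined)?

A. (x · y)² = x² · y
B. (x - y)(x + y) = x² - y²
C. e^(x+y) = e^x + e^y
B

A: fails at (1, 4) — LHS = 16, RHS = 4.
B: holds — e.g. at (4, 6), both sides equal -20.
C: fails at (3, 4) — LHS = e^7 ≈ 1097, RHS = e^3 + e^4 ≈ 74.68.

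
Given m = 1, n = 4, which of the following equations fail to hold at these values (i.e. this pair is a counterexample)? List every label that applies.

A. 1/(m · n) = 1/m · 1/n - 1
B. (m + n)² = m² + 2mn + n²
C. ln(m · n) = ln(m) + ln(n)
Evaluating each claim at the given values:
A. LHS = 1/4, RHS = -3/4 → fails here (LHS ≠ RHS)
B. LHS = 25, RHS = 25 → holds here (LHS = RHS)
C. LHS = ln(4) ≈ 1.386, RHS = ln(4) ≈ 1.386 → holds here (LHS = RHS)

Answer: A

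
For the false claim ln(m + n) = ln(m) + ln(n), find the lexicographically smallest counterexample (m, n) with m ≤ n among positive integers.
Substituting (1, 1) into the claim:
LHS = ln(1 + 1) = ln(2) ≈ 0.6931
RHS = ln(1) + ln(1) = 0

Since LHS ≠ RHS, this pair disproves the claim, and no lexicographically smaller pair (m ≤ n, positive integers) does.

For instance (5, 7) is also a counterexample (LHS = ln(12) ≈ 2.485, RHS = ln(5) + ln(7) ≈ 3.555), but it's lexicographically larger.

Answer: (m, n) = (1, 1)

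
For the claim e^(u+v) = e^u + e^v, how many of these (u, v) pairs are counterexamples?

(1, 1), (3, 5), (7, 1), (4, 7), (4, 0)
5

Testing each pair:
(1, 1): LHS = e^2 ≈ 7.389, RHS = 2·e ≈ 5.437 → counterexample
(3, 5): LHS = e^8 ≈ 2981, RHS = e^3 + e^5 ≈ 168.5 → counterexample
(7, 1): LHS = e^8 ≈ 2981, RHS = e + e^7 ≈ 1099 → counterexample
(4, 7): LHS = e^11 ≈ 59874.1, RHS = e^4 + e^7 ≈ 1151 → counterexample
(4, 0): LHS = e^4 ≈ 54.6, RHS = 1 + e^4 ≈ 55.6 → counterexample

That makes 5 counterexamples.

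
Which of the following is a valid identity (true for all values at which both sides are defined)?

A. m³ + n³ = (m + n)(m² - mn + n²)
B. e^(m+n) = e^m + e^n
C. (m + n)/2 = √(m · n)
A: holds — e.g. at (3, 5), both sides equal 152.
B: fails at (3, 4) — LHS = e^7 ≈ 1097, RHS = e^3 + e^4 ≈ 74.68.
C: fails at (1, 2) — LHS = 3/2, RHS = √(2) ≈ 1.414.

Answer: A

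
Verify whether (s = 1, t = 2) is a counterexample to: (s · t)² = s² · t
Yes

Substituting s = 1, t = 2:
LHS = (1 · 2)² = 4
RHS = 1² · 2 = 2

Since LHS ≠ RHS, this pair disproves the claim.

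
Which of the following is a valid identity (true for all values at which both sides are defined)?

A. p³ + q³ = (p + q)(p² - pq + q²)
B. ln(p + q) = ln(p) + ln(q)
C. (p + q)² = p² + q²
A

A: holds — e.g. at (5, 5), both sides equal 250.
B: fails at (6, 7) — LHS = ln(13) ≈ 2.565, RHS = ln(6) + ln(7) ≈ 3.738.
C: fails at (3, 3) — LHS = 36, RHS = 18.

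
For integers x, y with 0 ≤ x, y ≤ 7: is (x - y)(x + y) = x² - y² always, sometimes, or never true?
The identity holds for every pair in the range. For instance at (x, y) = (4, 4): both sides equal 0.

Answer: Always true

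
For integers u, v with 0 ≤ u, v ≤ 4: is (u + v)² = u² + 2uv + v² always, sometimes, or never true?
Always true

The identity holds for every pair in the range. For instance at (u, v) = (3, 1): both sides equal 16.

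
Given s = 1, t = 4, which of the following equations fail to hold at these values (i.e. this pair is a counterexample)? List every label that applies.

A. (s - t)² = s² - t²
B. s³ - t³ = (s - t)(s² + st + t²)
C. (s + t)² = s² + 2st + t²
Evaluating each claim at the given values:
A. LHS = 9, RHS = -15 → fails here (LHS ≠ RHS)
B. LHS = -63, RHS = -63 → holds here (LHS = RHS)
C. LHS = 25, RHS = 25 → holds here (LHS = RHS)

Answer: A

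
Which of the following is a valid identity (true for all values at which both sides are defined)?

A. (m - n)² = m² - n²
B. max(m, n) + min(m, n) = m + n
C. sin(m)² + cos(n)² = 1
A: fails at (3, 5) — LHS = 4, RHS = -16.
B: holds — e.g. at (3, 7), both sides equal 10.
C: fails at (1, 3) — LHS = sin(1)² + cos(3)² ≈ 1.688, RHS = 1.

Answer: B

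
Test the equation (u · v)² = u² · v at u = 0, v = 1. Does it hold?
Holds

Substituting u = 0, v = 1:

LHS = (0 · 1)² = 0
RHS = 0² · 1 = 0

LHS = RHS, so the equation holds at this point.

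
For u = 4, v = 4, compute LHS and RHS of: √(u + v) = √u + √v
LHS = √(4 + 4) = 2·√(2) ≈ 2.828
RHS = √4 + √4 = 4

LHS ≠ RHS (they differ by about 1.172), so the equation does not hold here.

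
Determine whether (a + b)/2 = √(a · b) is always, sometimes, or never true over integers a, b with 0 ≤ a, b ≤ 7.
Sometimes true

It holds at (a, b) = (0, 0) (both sides equal 0), but fails at (a, b) = (5, 1) (LHS = 3, RHS = √(5) ≈ 2.236).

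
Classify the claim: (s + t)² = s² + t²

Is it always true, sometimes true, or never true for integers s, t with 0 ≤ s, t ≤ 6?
Sometimes true

It holds at (s, t) = (4, 0) (both sides equal 16), but fails at (s, t) = (5, 6) (LHS = 121, RHS = 61).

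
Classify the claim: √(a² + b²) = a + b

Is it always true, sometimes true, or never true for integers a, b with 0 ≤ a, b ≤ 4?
Sometimes true

It holds at (a, b) = (4, 0) (both sides equal 4), but fails at (a, b) = (2, 2) (LHS = 2·√(2) ≈ 2.828, RHS = 4).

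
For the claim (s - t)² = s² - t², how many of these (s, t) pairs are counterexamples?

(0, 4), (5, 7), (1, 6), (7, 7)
Testing each pair:
(0, 4): LHS = 16, RHS = -16 → counterexample
(5, 7): LHS = 4, RHS = -24 → counterexample
(1, 6): LHS = 25, RHS = -35 → counterexample
(7, 7): LHS = 0, RHS = 0 → satisfies claim

That makes 3 counterexamples.

Answer: 3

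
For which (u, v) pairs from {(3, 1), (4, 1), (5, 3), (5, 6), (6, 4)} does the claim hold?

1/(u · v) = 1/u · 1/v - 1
None

Testing each pair:
(3, 1): LHS = 1/3, RHS = -2/3 → fails
(4, 1): LHS = 1/4, RHS = -3/4 → fails
(5, 3): LHS = 1/15, RHS = -14/15 → fails
(5, 6): LHS = 1/30, RHS = -29/30 → fails
(6, 4): LHS = 1/24, RHS = -23/24 → fails

No pair satisfies the claim.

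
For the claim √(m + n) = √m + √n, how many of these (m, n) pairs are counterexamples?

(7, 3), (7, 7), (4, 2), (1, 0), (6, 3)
4

Testing each pair:
(7, 3): LHS = √(10) ≈ 3.162, RHS = √(3) + √(7) ≈ 4.378 → counterexample
(7, 7): LHS = √(14) ≈ 3.742, RHS = 2·√(7) ≈ 5.292 → counterexample
(4, 2): LHS = √(6) ≈ 2.449, RHS = √(2) + 2 ≈ 3.414 → counterexample
(1, 0): LHS = 1, RHS = 1 → satisfies claim
(6, 3): LHS = 3, RHS = √(3) + √(6) ≈ 4.182 → counterexample

That makes 4 counterexamples.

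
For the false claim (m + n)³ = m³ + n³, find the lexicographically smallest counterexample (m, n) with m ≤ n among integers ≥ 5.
(m, n) = (5, 5)

Substituting (5, 5) into the claim:
LHS = (5 + 5)³ = 1000
RHS = 5³ + 5³ = 250

Since LHS ≠ RHS, this pair disproves the claim, and no lexicographically smaller pair (m ≤ n, integers ≥ 5) does.

For instance (6, 11) is also a counterexample (LHS = 4913, RHS = 1547), but it's lexicographically larger.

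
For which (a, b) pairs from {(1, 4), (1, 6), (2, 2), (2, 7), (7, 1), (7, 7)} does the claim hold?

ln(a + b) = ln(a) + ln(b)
Testing each pair:
(1, 4): LHS = ln(5) ≈ 1.609, RHS = ln(4) ≈ 1.386 → fails
(1, 6): LHS = ln(7) ≈ 1.946, RHS = ln(6) ≈ 1.792 → fails
(2, 2): LHS = ln(4) ≈ 1.386, RHS = 2·ln(2) ≈ 1.386 → holds
(2, 7): LHS = ln(9) ≈ 2.197, RHS = ln(2) + ln(7) ≈ 2.639 → fails
(7, 1): LHS = ln(8) ≈ 2.079, RHS = ln(7) ≈ 1.946 → fails
(7, 7): LHS = ln(14) ≈ 2.639, RHS = 2·ln(7) ≈ 3.892 → fails

1 of 6 pairs satisfies the claim.

Answer: (2, 2)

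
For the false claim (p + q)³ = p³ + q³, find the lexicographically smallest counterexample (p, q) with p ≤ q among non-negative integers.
At (0, 7): both sides equal 343, so it holds there.

Substituting (1, 1) into the claim:
LHS = (1 + 1)³ = 8
RHS = 1³ + 1³ = 2

Since LHS ≠ RHS, this pair disproves the claim, and no lexicographically smaller pair (p ≤ q, non-negative integers) does.

For instance (4, 5) is also a counterexample (LHS = 729, RHS = 189), but it's lexicographically larger.

Answer: (p, q) = (1, 1)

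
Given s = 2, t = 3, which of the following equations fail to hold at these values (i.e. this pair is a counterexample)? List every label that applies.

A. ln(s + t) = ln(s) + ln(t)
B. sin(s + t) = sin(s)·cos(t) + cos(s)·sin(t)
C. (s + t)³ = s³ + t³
Evaluating each claim at the given values:
A. LHS = ln(5) ≈ 1.609, RHS = ln(2) + ln(3) ≈ 1.792 → fails here (LHS ≠ RHS)
B. LHS = sin(5) ≈ -0.9589, RHS = sin(2)·cos(3) + sin(3)·cos(2) ≈ -0.9589 → holds here (LHS = RHS)
C. LHS = 125, RHS = 35 → fails here (LHS ≠ RHS)

Answer: A, C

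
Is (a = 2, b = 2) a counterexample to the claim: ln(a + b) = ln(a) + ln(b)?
Substituting a = 2, b = 2:
LHS = ln(2 + 2) = ln(4) ≈ 1.386
RHS = ln(2) + ln(2) = 2·ln(2) ≈ 1.386

The sides agree, so this pair does not disprove the claim.

Answer: No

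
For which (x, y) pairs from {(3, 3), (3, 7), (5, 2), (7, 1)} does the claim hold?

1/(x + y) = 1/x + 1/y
Testing each pair:
(3, 3): LHS = 1/6, RHS = 2/3 → fails
(3, 7): LHS = 1/10, RHS = 10/21 → fails
(5, 2): LHS = 1/7, RHS = 7/10 → fails
(7, 1): LHS = 1/8, RHS = 8/7 → fails

No pair satisfies the claim.

Answer: None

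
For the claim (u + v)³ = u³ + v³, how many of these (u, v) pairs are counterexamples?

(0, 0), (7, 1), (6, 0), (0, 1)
Testing each pair:
(0, 0): LHS = 0, RHS = 0 → satisfies claim
(7, 1): LHS = 512, RHS = 344 → counterexample
(6, 0): LHS = 216, RHS = 216 → satisfies claim
(0, 1): LHS = 1, RHS = 1 → satisfies claim

That makes 1 counterexample.

Answer: 1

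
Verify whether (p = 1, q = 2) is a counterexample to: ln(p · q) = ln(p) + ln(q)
Substituting p = 1, q = 2:
LHS = ln(1 · 2) = ln(2) ≈ 0.6931
RHS = ln(1) + ln(2) = ln(2) ≈ 0.6931

The sides agree, so this pair does not disprove the claim.

Answer: No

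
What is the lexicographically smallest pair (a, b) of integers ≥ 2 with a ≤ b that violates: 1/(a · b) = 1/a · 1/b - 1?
Substituting (2, 2) into the claim:
LHS = 1/(2 · 2) = 1/4
RHS = 1/2 · 1/2 - 1 = -3/4

Since LHS ≠ RHS, this pair disproves the claim, and no lexicographically smaller pair (a ≤ b, integers ≥ 2) does.

For instance (7, 9) is also a counterexample (LHS = 1/63, RHS = -62/63), but it's lexicographically larger.

Answer: (a, b) = (2, 2)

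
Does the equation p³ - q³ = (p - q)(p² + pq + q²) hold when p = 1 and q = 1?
Substituting p = 1, q = 1:

LHS = 1³ - 1³ = 0
RHS = (1 - 1)(1² + 1·1 + 1²) = 0

LHS = RHS, so the equation holds at this point.

Answer: Holds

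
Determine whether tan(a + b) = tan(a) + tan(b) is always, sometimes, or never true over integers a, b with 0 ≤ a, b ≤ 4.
It holds at (a, b) = (2, 0) (both sides equal tan(2) ≈ -2.185), but fails at (a, b) = (3, 4) (LHS = tan(7) ≈ 0.8714, RHS = tan(3) + tan(4) ≈ 1.015).

Answer: Sometimes true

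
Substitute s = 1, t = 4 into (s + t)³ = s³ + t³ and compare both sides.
LHS = (1 + 4)³ = 125
RHS = 1³ + 4³ = 65

LHS ≠ RHS, so the equation does not hold here.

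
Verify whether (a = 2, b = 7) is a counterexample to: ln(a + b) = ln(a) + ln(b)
Substituting a = 2, b = 7:
LHS = ln(2 + 7) = ln(9) ≈ 2.197
RHS = ln(2) + ln(7) ≈ 2.639

Since LHS ≠ RHS, this pair disproves the claim.

Answer: Yes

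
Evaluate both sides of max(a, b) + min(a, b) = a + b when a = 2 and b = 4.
LHS = max(2, 4) + min(2, 4) = 6
RHS = 2 + 4 = 6

LHS = RHS: the two sides agree.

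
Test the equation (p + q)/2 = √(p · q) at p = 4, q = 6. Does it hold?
Fails

Substituting p = 4, q = 6:

LHS = (4 + 6)/2 = 5
RHS = √(4 · 6) = 2·√(6) ≈ 4.899

LHS ≠ RHS, so the equation does not hold at this point.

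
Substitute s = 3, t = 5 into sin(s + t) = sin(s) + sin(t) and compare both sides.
LHS = sin(3 + 5) = sin(8) ≈ 0.9894
RHS = sin(3) + sin(5) ≈ -0.8178

LHS ≠ RHS (they differ by about 1.807), so the equation does not hold here.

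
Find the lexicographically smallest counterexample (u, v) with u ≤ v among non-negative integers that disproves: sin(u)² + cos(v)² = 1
(u, v) = (0, 1)

At (0, 0): both sides equal 1, so it holds there.

Substituting (0, 1) into the claim:
LHS = sin(0)² + cos(1)² = cos(1)² ≈ 0.2919
RHS = 1

Since LHS ≠ RHS, this pair disproves the claim, and no lexicographically smaller pair (u ≤ v, non-negative integers) does.

For instance (6, 7) is also a counterexample (LHS = sin(6)² + cos(7)² ≈ 0.6464, RHS = 1), but it's lexicographically larger.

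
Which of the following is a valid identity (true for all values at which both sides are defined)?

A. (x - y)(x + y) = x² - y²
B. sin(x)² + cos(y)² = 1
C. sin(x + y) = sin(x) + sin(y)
A: holds — e.g. at (3, 5), both sides equal -16.
B: fails at (1, 2) — LHS = cos(2)² + sin(1)² ≈ 0.8813, RHS = 1.
C: fails at (1, 4) — LHS = sin(5) ≈ -0.9589, RHS = sin(4) + sin(1) ≈ 0.08467.

Answer: A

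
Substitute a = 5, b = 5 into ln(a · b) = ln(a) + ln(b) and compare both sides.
LHS = ln(5 · 5) = ln(25) ≈ 3.219
RHS = ln(5) + ln(5) = 2·ln(5) ≈ 3.219

LHS = RHS: the two sides agree.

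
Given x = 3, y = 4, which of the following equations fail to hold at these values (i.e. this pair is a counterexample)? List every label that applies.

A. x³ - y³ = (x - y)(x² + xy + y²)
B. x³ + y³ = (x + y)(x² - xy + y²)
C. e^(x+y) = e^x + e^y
Evaluating each claim at the given values:
A. LHS = -37, RHS = -37 → holds here (LHS = RHS)
B. LHS = 91, RHS = 91 → holds here (LHS = RHS)
C. LHS = e^7 ≈ 1097, RHS = e^3 + e^4 ≈ 74.68 → fails here (LHS ≠ RHS)

Answer: C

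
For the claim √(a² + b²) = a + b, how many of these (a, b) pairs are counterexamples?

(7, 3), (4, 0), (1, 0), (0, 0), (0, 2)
1

Testing each pair:
(7, 3): LHS = √(58) ≈ 7.616, RHS = 10 → counterexample
(4, 0): LHS = 4, RHS = 4 → satisfies claim
(1, 0): LHS = 1, RHS = 1 → satisfies claim
(0, 0): LHS = 0, RHS = 0 → satisfies claim
(0, 2): LHS = 2, RHS = 2 → satisfies claim

That makes 1 counterexample.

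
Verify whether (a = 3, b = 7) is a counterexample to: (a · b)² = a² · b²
Substituting a = 3, b = 7:
LHS = (3 · 7)² = 441
RHS = 3² · 7² = 441

The sides agree, so this pair does not disprove the claim.

Answer: No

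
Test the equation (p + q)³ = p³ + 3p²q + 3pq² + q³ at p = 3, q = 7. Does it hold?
Holds

Substituting p = 3, q = 7:

LHS = (3 + 7)³ = 1000
RHS = 3³ + 3·3²·7 + 3·3·7² + 7³ = 1000

LHS = RHS, so the equation holds at this point.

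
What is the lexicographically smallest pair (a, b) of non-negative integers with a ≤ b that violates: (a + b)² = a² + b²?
Substituting (1, 1) into the claim:
LHS = (1 + 1)² = 4
RHS = 1² + 1² = 2

Since LHS ≠ RHS, this pair disproves the claim, and no lexicographically smaller pair (a ≤ b, non-negative integers) does.

For instance (4, 5) is also a counterexample (LHS = 81, RHS = 41), but it's lexicographically larger.

Answer: (a, b) = (1, 1)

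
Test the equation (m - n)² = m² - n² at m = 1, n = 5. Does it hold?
Substituting m = 1, n = 5:

LHS = (1 - 5)² = 16
RHS = 1² - 5² = -24

LHS ≠ RHS, so the equation does not hold at this point.

Answer: Fails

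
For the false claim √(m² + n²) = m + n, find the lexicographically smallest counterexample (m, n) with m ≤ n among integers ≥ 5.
(m, n) = (5, 5)

Substituting (5, 5) into the claim:
LHS = √(5² + 5²) = 5·√(2) ≈ 7.071
RHS = 5 + 5 = 10

Since LHS ≠ RHS, this pair disproves the claim, and no lexicographically smaller pair (m ≤ n, integers ≥ 5) does.

For instance (9, 10) is also a counterexample (LHS = √(181) ≈ 13.45, RHS = 19), but it's lexicographically larger.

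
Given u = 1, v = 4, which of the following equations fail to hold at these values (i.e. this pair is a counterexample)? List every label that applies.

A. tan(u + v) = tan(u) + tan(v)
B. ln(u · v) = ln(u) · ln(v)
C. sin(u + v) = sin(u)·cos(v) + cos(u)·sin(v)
A, B

Evaluating each claim at the given values:
A. LHS = tan(5) ≈ -3.381, RHS = tan(4) + tan(1) ≈ 2.715 → fails here (LHS ≠ RHS)
B. LHS = ln(4) ≈ 1.386, RHS = 0 → fails here (LHS ≠ RHS)
C. LHS = sin(5) ≈ -0.9589, RHS = sin(1)·cos(4) + sin(4)·cos(1) ≈ -0.9589 → holds here (LHS = RHS)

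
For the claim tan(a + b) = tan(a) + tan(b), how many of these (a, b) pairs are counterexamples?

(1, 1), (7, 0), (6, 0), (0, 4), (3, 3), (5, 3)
3

Testing each pair:
(1, 1): LHS = tan(2) ≈ -2.185, RHS = 2·tan(1) ≈ 3.115 → counterexample
(7, 0): LHS = tan(7) ≈ 0.8714, RHS = tan(7) ≈ 0.8714 → satisfies claim
(6, 0): LHS = tan(6) ≈ -0.291, RHS = tan(6) ≈ -0.291 → satisfies claim
(0, 4): LHS = tan(4) ≈ 1.158, RHS = tan(4) ≈ 1.158 → satisfies claim
(3, 3): LHS = tan(6) ≈ -0.291, RHS = 2·tan(3) ≈ -0.2851 → counterexample
(5, 3): LHS = tan(8) ≈ -6.8, RHS = tan(5) + tan(3) ≈ -3.523 → counterexample

That makes 3 counterexamples.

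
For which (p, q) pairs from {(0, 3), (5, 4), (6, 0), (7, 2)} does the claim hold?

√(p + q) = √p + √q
Testing each pair:
(0, 3): LHS = √(3) ≈ 1.732, RHS = √(3) ≈ 1.732 → holds
(5, 4): LHS = 3, RHS = 2 + √(5) ≈ 4.236 → fails
(6, 0): LHS = √(6) ≈ 2.449, RHS = √(6) ≈ 2.449 → holds
(7, 2): LHS = 3, RHS = √(2) + √(7) ≈ 4.06 → fails

2 of 4 pairs satisfy the claim.

Answer: (0, 3), (6, 0)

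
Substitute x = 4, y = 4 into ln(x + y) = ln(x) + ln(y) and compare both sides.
LHS = ln(4 + 4) = ln(8) ≈ 2.079
RHS = ln(4) + ln(4) = 2·ln(4) ≈ 2.773

LHS ≠ RHS (they differ by about 0.6931), so the equation does not hold here.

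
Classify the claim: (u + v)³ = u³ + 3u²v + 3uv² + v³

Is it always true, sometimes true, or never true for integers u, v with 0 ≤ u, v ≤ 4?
The identity holds for every pair in the range. For instance at (u, v) = (3, 2): both sides equal 125.

Answer: Always true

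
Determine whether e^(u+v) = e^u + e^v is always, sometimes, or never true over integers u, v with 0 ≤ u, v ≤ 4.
The claim fails for every pair in the range. For instance at (u, v) = (2, 1): LHS = e^3 ≈ 20.09, RHS = e + e^2 ≈ 10.11.

Answer: Never true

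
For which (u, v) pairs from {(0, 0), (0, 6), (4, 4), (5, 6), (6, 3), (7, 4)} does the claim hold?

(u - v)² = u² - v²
Testing each pair:
(0, 0): LHS = 0, RHS = 0 → holds
(0, 6): LHS = 36, RHS = -36 → fails
(4, 4): LHS = 0, RHS = 0 → holds
(5, 6): LHS = 1, RHS = -11 → fails
(6, 3): LHS = 9, RHS = 27 → fails
(7, 4): LHS = 9, RHS = 33 → fails

2 of 6 pairs satisfy the claim.

Answer: (0, 0), (4, 4)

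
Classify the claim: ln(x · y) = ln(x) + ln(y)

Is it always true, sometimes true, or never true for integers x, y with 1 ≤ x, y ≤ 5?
Always true

The identity holds for every pair in the range. For instance at (x, y) = (1, 1): both sides equal 0.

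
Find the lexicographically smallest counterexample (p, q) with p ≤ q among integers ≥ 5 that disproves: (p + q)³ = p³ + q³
Substituting (5, 5) into the claim:
LHS = (5 + 5)³ = 1000
RHS = 5³ + 5³ = 250

Since LHS ≠ RHS, this pair disproves the claim, and no lexicographically smaller pair (p ≤ q, integers ≥ 5) does.

For instance (7, 10) is also a counterexample (LHS = 4913, RHS = 1343), but it's lexicographically larger.

Answer: (p, q) = (5, 5)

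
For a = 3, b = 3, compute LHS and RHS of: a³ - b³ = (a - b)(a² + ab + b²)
LHS = 3³ - 3³ = 0
RHS = (3 - 3)(3² + 3·3 + 3²) = 0

LHS = RHS: the two sides agree.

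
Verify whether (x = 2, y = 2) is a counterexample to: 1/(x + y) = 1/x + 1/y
Yes

Substituting x = 2, y = 2:
LHS = 1/(2 + 2) = 1/4
RHS = 1/2 + 1/2 = 1

Since LHS ≠ RHS, this pair disproves the claim.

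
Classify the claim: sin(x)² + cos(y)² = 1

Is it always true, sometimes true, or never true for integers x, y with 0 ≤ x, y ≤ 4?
It holds at (x, y) = (2, 2) (both sides equal 1), but fails at (x, y) = (2, 3) (LHS = sin(2)² + cos(3)² ≈ 1.807, RHS = 1).

Answer: Sometimes true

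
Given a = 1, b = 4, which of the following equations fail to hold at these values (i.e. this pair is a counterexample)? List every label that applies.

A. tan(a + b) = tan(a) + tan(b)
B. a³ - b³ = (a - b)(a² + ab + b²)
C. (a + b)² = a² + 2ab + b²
A

Evaluating each claim at the given values:
A. LHS = tan(5) ≈ -3.381, RHS = tan(4) + tan(1) ≈ 2.715 → fails here (LHS ≠ RHS)
B. LHS = -63, RHS = -63 → holds here (LHS = RHS)
C. LHS = 25, RHS = 25 → holds here (LHS = RHS)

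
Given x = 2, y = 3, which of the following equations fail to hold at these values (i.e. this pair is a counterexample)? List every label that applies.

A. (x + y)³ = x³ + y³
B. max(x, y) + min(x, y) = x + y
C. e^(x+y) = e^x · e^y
Evaluating each claim at the given values:
A. LHS = 125, RHS = 35 → fails here (LHS ≠ RHS)
B. LHS = 5, RHS = 5 → holds here (LHS = RHS)
C. LHS = e^5 ≈ 148.4, RHS = e^5 ≈ 148.4 → holds here (LHS = RHS)

Answer: A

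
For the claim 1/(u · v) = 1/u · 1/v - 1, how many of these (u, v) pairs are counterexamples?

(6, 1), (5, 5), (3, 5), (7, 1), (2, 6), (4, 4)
6

Testing each pair:
(6, 1): LHS = 1/6, RHS = -5/6 → counterexample
(5, 5): LHS = 1/25, RHS = -24/25 → counterexample
(3, 5): LHS = 1/15, RHS = -14/15 → counterexample
(7, 1): LHS = 1/7, RHS = -6/7 → counterexample
(2, 6): LHS = 1/12, RHS = -11/12 → counterexample
(4, 4): LHS = 1/16, RHS = -15/16 → counterexample

That makes 6 counterexamples.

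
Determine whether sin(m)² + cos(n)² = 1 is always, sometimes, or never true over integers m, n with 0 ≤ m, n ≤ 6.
It holds at (m, n) = (6, 6) (both sides equal 1), but fails at (m, n) = (1, 6) (LHS = sin(1)² + cos(6)² ≈ 1.63, RHS = 1).

Answer: Sometimes true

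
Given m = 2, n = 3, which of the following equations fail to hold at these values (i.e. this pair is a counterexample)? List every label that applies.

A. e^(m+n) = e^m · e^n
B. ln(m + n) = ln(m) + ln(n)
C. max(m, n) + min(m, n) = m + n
B

Evaluating each claim at the given values:
A. LHS = e^5 ≈ 148.4, RHS = e^5 ≈ 148.4 → holds here (LHS = RHS)
B. LHS = ln(5) ≈ 1.609, RHS = ln(2) + ln(3) ≈ 1.792 → fails here (LHS ≠ RHS)
C. LHS = 5, RHS = 5 → holds here (LHS = RHS)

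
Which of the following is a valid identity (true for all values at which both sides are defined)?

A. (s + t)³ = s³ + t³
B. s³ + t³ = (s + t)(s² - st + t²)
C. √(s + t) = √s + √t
B

A: fails at (2, 2) — LHS = 64, RHS = 16.
B: holds — e.g. at (4, 4), both sides equal 128.
C: fails at (3, 7) — LHS = √(10) ≈ 3.162, RHS = √(3) + √(7) ≈ 4.378.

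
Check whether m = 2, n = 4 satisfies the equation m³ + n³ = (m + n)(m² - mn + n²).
Substituting m = 2, n = 4:

LHS = 2³ + 4³ = 72
RHS = (2 + 4)(2² - 2·4 + 4²) = 72

LHS = RHS, so the equation holds at this point.

Answer: Holds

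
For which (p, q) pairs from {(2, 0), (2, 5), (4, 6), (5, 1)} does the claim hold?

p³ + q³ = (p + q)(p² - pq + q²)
All pairs

Testing each pair:
(2, 0): LHS = 8, RHS = 8 → holds
(2, 5): LHS = 133, RHS = 133 → holds
(4, 6): LHS = 280, RHS = 280 → holds
(5, 1): LHS = 126, RHS = 126 → holds

Every pair satisfies the claim.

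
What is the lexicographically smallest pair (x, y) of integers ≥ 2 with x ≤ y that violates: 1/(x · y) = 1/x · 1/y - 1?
(x, y) = (2, 2)

Substituting (2, 2) into the claim:
LHS = 1/(2 · 2) = 1/4
RHS = 1/2 · 1/2 - 1 = -3/4

Since LHS ≠ RHS, this pair disproves the claim, and no lexicographically smaller pair (x ≤ y, integers ≥ 2) does.

For instance (5, 5) is also a counterexample (LHS = 1/25, RHS = -24/25), but it's lexicographically larger.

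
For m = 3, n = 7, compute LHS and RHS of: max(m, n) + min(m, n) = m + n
LHS = max(3, 7) + min(3, 7) = 10
RHS = 3 + 7 = 10

LHS = RHS: the two sides agree.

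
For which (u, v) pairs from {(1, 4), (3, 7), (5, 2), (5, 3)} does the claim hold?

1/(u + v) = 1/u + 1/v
Testing each pair:
(1, 4): LHS = 1/5, RHS = 5/4 → fails
(3, 7): LHS = 1/10, RHS = 10/21 → fails
(5, 2): LHS = 1/7, RHS = 7/10 → fails
(5, 3): LHS = 1/8, RHS = 8/15 → fails

No pair satisfies the claim.

Answer: None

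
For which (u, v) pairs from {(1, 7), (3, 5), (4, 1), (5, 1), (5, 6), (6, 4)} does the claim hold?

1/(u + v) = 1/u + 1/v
Testing each pair:
(1, 7): LHS = 1/8, RHS = 8/7 → fails
(3, 5): LHS = 1/8, RHS = 8/15 → fails
(4, 1): LHS = 1/5, RHS = 5/4 → fails
(5, 1): LHS = 1/6, RHS = 6/5 → fails
(5, 6): LHS = 1/11, RHS = 11/30 → fails
(6, 4): LHS = 1/10, RHS = 5/12 → fails

No pair satisfies the claim.

Answer: None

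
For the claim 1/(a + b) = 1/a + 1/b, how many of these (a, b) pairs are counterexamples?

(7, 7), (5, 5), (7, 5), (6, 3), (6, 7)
Testing each pair:
(7, 7): LHS = 1/14, RHS = 2/7 → counterexample
(5, 5): LHS = 1/10, RHS = 2/5 → counterexample
(7, 5): LHS = 1/12, RHS = 12/35 → counterexample
(6, 3): LHS = 1/9, RHS = 1/2 → counterexample
(6, 7): LHS = 1/13, RHS = 13/42 → counterexample

That makes 5 counterexamples.

Answer: 5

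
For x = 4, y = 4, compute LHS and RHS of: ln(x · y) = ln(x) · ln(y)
LHS = ln(4 · 4) = ln(16) ≈ 2.773
RHS = ln(4) · ln(4) = ln(4)² ≈ 1.922

LHS ≠ RHS (they differ by about 0.8508), so the equation does not hold here.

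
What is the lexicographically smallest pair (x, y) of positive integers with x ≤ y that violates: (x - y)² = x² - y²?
(x, y) = (1, 2)

At (1, 1): both sides equal 0, so it holds there.

Substituting (1, 2) into the claim:
LHS = (1 - 2)² = 1
RHS = 1² - 2² = -3

Since LHS ≠ RHS, this pair disproves the claim, and no lexicographically smaller pair (x ≤ y, positive integers) does.

For instance (4, 8) is also a counterexample (LHS = 16, RHS = -48), but it's lexicographically larger.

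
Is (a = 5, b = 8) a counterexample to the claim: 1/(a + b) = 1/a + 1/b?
Yes

Substituting a = 5, b = 8:
LHS = 1/(5 + 8) = 1/13
RHS = 1/5 + 1/8 = 13/40

Since LHS ≠ RHS, this pair disproves the claim.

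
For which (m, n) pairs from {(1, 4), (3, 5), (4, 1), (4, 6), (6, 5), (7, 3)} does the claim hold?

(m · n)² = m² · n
(4, 1)

Testing each pair:
(1, 4): LHS = 16, RHS = 4 → fails
(3, 5): LHS = 225, RHS = 45 → fails
(4, 1): LHS = 16, RHS = 16 → holds
(4, 6): LHS = 576, RHS = 96 → fails
(6, 5): LHS = 900, RHS = 180 → fails
(7, 3): LHS = 441, RHS = 147 → fails

1 of 6 pairs satisfies the claim.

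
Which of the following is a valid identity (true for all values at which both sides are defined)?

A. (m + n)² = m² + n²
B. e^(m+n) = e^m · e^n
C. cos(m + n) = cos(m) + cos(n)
A: fails at (2, 5) — LHS = 49, RHS = 29.
B: holds — e.g. at (1, 3), both sides equal e^4 ≈ 54.6.
C: fails at (3, 7) — LHS = cos(10) ≈ -0.8391, RHS = cos(3) + cos(7) ≈ -0.2361.

Answer: B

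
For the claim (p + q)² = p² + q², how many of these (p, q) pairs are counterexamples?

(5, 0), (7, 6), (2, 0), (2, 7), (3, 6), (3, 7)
4

Testing each pair:
(5, 0): LHS = 25, RHS = 25 → satisfies claim
(7, 6): LHS = 169, RHS = 85 → counterexample
(2, 0): LHS = 4, RHS = 4 → satisfies claim
(2, 7): LHS = 81, RHS = 53 → counterexample
(3, 6): LHS = 81, RHS = 45 → counterexample
(3, 7): LHS = 100, RHS = 58 → counterexample

That makes 4 counterexamples.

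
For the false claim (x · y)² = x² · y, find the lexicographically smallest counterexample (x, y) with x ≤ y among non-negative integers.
(x, y) = (1, 2)

At (0, 7): both sides equal 0, so it holds there.

Substituting (1, 2) into the claim:
LHS = (1 · 2)² = 4
RHS = 1² · 2 = 2

Since LHS ≠ RHS, this pair disproves the claim, and no lexicographically smaller pair (x ≤ y, non-negative integers) does.

For instance (5, 7) is also a counterexample (LHS = 1225, RHS = 175), but it's lexicographically larger.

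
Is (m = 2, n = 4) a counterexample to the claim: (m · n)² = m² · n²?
Substituting m = 2, n = 4:
LHS = (2 · 4)² = 64
RHS = 2² · 4² = 64

The sides agree, so this pair does not disprove the claim.

Answer: No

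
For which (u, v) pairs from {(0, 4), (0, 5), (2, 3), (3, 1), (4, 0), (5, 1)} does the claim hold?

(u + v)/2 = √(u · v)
Testing each pair:
(0, 4): LHS = 2, RHS = 0 → fails
(0, 5): LHS = 5/2, RHS = 0 → fails
(2, 3): LHS = 5/2, RHS = √(6) ≈ 2.449 → fails
(3, 1): LHS = 2, RHS = √(3) ≈ 1.732 → fails
(4, 0): LHS = 2, RHS = 0 → fails
(5, 1): LHS = 3, RHS = √(5) ≈ 2.236 → fails

No pair satisfies the claim.

Answer: None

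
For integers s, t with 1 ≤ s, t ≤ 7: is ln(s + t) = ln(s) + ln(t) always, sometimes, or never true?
Sometimes true

It holds at (s, t) = (2, 2) (both sides equal ln(4) ≈ 1.386), but fails at (s, t) = (5, 5) (LHS = ln(10) ≈ 2.303, RHS = 2·ln(5) ≈ 3.219).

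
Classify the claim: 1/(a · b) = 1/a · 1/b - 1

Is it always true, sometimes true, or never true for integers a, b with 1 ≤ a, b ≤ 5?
Never true

The claim fails for every pair in the range. For instance at (a, b) = (2, 3): LHS = 1/6, RHS = -5/6.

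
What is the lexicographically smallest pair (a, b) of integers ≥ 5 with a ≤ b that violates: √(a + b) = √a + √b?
(a, b) = (5, 5)

Substituting (5, 5) into the claim:
LHS = √(5 + 5) = √(10) ≈ 3.162
RHS = √5 + √5 = 2·√(5) ≈ 4.472

Since LHS ≠ RHS, this pair disproves the claim, and no lexicographically smaller pair (a ≤ b, integers ≥ 5) does.

For instance (7, 11) is also a counterexample (LHS = 3·√(2) ≈ 4.243, RHS = √(7) + √(11) ≈ 5.962), but it's lexicographically larger.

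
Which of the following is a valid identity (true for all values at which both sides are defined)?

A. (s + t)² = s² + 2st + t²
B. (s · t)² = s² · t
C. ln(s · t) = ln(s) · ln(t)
A: holds — e.g. at (3, 7), both sides equal 100.
B: fails at (5, 5) — LHS = 625, RHS = 125.
C: fails at (3, 7) — LHS = ln(21) ≈ 3.045, RHS = ln(3)·ln(7) ≈ 2.138.

Answer: A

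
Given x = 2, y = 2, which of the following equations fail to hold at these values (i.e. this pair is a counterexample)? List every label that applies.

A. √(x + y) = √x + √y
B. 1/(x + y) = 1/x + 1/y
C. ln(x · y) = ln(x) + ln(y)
Evaluating each claim at the given values:
A. LHS = 2, RHS = 2·√(2) ≈ 2.828 → fails here (LHS ≠ RHS)
B. LHS = 1/4, RHS = 1 → fails here (LHS ≠ RHS)
C. LHS = ln(4) ≈ 1.386, RHS = 2·ln(2) ≈ 1.386 → holds here (LHS = RHS)

Answer: A, B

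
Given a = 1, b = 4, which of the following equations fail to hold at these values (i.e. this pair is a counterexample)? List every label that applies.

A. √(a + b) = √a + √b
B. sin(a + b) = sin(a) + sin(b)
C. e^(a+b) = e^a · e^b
Evaluating each claim at the given values:
A. LHS = √(5) ≈ 2.236, RHS = 3 → fails here (LHS ≠ RHS)
B. LHS = sin(5) ≈ -0.9589, RHS = sin(4) + sin(1) ≈ 0.08467 → fails here (LHS ≠ RHS)
C. LHS = e^5 ≈ 148.4, RHS = e^5 ≈ 148.4 → holds here (LHS = RHS)

Answer: A, B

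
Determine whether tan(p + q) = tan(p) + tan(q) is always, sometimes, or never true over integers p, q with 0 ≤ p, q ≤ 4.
Sometimes true

It holds at (p, q) = (0, 3) (both sides equal tan(3) ≈ -0.1425), but fails at (p, q) = (2, 1) (LHS = tan(3) ≈ -0.1425, RHS = tan(2) + tan(1) ≈ -0.6276).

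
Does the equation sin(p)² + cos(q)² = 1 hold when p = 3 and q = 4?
Fails

Substituting p = 3, q = 4:

LHS = sin(3)² + cos(4)² ≈ 0.4472
RHS = 1

LHS ≠ RHS, so the equation does not hold at this point.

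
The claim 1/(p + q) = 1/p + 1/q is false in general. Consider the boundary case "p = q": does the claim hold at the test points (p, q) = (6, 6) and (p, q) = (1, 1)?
No, fails at both test points

At (6, 6): LHS = 1/12 ≠ RHS = 1/3
At (1, 1): LHS = 1/2 ≠ RHS = 2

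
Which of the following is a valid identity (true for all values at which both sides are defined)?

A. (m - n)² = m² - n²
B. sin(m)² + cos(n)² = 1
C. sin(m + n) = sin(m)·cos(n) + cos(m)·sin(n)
A: fails at (2, 7) — LHS = 25, RHS = -45.
B: fails at (2, 5) — LHS = cos(5)² + sin(2)² ≈ 0.9073, RHS = 1.
C: holds — e.g. at (1, 3), both sides equal sin(4) ≈ -0.7568.

Answer: C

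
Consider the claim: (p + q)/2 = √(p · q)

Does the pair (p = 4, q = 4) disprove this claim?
No

Substituting p = 4, q = 4:
LHS = (4 + 4)/2 = 4
RHS = √(4 · 4) = 4

The sides agree, so this pair does not disprove the claim.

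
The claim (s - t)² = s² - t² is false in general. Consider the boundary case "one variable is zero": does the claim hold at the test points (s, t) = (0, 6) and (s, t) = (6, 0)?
At (0, 6): LHS = 36 ≠ RHS = -36
At (6, 0): LHS = 36, RHS = 36 → equal

Answer: Only at (6, 0)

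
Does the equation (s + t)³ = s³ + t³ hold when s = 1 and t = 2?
Substituting s = 1, t = 2:

LHS = (1 + 2)³ = 27
RHS = 1³ + 2³ = 9

LHS ≠ RHS, so the equation does not hold at this point.

Answer: Fails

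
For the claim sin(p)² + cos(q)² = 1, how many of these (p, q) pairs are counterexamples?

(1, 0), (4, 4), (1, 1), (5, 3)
Testing each pair:
(1, 0): LHS = sin(1)² + 1 ≈ 1.708, RHS = 1 → counterexample
(4, 4): LHS = cos(4)² + sin(4)² = 1, RHS = 1 → satisfies claim
(1, 1): LHS = cos(1)² + sin(1)² = 1, RHS = 1 → satisfies claim
(5, 3): LHS = sin(5)² + cos(3)² ≈ 1.9, RHS = 1 → counterexample

That makes 2 counterexamples.

Answer: 2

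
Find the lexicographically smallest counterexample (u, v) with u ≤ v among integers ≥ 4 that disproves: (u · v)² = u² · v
(u, v) = (4, 4)

Substituting (4, 4) into the claim:
LHS = (4 · 4)² = 256
RHS = 4² · 4 = 64

Since LHS ≠ RHS, this pair disproves the claim, and no lexicographically smaller pair (u ≤ v, integers ≥ 4) does.

For instance (8, 8) is also a counterexample (LHS = 4096, RHS = 512), but it's lexicographically larger.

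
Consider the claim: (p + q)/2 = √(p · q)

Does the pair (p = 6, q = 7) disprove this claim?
Substituting p = 6, q = 7:
LHS = (6 + 7)/2 = 13/2
RHS = √(6 · 7) = √(42) ≈ 6.481

Since LHS ≠ RHS, this pair disproves the claim.

Answer: Yes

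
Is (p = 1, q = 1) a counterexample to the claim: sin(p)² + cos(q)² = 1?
Substituting p = 1, q = 1:
LHS = sin(1)² + cos(1)² = 1
RHS = 1

The sides agree, so this pair does not disprove the claim.

Answer: No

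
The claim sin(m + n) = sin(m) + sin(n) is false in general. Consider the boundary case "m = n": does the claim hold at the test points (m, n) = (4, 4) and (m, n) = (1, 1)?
At (4, 4): LHS = sin(8) ≈ 0.9894 ≠ RHS = 2·sin(4) ≈ -1.514
At (1, 1): LHS = sin(2) ≈ 0.9093 ≠ RHS = 2·sin(1) ≈ 1.683

Answer: No, fails at both test points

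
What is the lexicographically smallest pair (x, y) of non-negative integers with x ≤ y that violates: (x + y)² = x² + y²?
(x, y) = (1, 1)

Substituting (1, 1) into the claim:
LHS = (1 + 1)² = 4
RHS = 1² + 1² = 2

Since LHS ≠ RHS, this pair disproves the claim, and no lexicographically smaller pair (x ≤ y, non-negative integers) does.

For instance (3, 3) is also a counterexample (LHS = 36, RHS = 18), but it's lexicographically larger.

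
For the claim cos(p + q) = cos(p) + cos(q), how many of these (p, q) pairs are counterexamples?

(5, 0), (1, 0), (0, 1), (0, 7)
Testing each pair:
(5, 0): LHS = cos(5) ≈ 0.2837, RHS = cos(5) + 1 ≈ 1.284 → counterexample
(1, 0): LHS = cos(1) ≈ 0.5403, RHS = cos(1) + 1 ≈ 1.54 → counterexample
(0, 1): LHS = cos(1) ≈ 0.5403, RHS = cos(1) + 1 ≈ 1.54 → counterexample
(0, 7): LHS = cos(7) ≈ 0.7539, RHS = cos(7) + 1 ≈ 1.754 → counterexample

That makes 4 counterexamples.

Answer: 4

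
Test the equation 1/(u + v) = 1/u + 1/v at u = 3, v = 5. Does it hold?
Fails

Substituting u = 3, v = 5:

LHS = 1/(3 + 5) = 1/8
RHS = 1/3 + 1/5 = 8/15

LHS ≠ RHS, so the equation does not hold at this point.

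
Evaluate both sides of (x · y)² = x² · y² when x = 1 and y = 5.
LHS = (1 · 5)² = 25
RHS = 1² · 5² = 25

LHS = RHS: the two sides agree.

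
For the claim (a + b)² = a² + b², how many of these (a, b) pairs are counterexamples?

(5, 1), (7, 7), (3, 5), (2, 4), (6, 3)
Testing each pair:
(5, 1): LHS = 36, RHS = 26 → counterexample
(7, 7): LHS = 196, RHS = 98 → counterexample
(3, 5): LHS = 64, RHS = 34 → counterexample
(2, 4): LHS = 36, RHS = 20 → counterexample
(6, 3): LHS = 81, RHS = 45 → counterexample

That makes 5 counterexamples.

Answer: 5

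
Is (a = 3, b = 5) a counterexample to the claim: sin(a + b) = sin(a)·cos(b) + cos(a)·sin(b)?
No

Substituting a = 3, b = 5:
LHS = sin(3 + 5) = sin(8) ≈ 0.9894
RHS = sin(3)·cos(5) + cos(3)·sin(5) = sin(3)·cos(5) + sin(5)·cos(3) ≈ 0.9894

The sides agree, so this pair does not disprove the claim.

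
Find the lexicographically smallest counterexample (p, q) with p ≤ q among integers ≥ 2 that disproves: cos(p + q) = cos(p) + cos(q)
Substituting (2, 2) into the claim:
LHS = cos(2 + 2) = cos(4) ≈ -0.6536
RHS = cos(2) + cos(2) = 2·cos(2) ≈ -0.8323

Since LHS ≠ RHS, this pair disproves the claim, and no lexicographically smaller pair (p ≤ q, integers ≥ 2) does.

For instance (5, 9) is also a counterexample (LHS = cos(14) ≈ 0.1367, RHS = cos(9) + cos(5) ≈ -0.6275), but it's lexicographically larger.

Answer: (p, q) = (2, 2)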